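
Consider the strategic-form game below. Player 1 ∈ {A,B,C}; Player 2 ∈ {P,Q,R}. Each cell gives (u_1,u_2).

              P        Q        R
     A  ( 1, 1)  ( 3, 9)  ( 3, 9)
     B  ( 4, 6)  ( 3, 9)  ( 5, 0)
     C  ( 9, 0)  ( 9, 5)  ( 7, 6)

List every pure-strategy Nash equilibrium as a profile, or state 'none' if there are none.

Nash profiles: (C,R)

(A,P): not NE [P1→C gives 9>1; P2→R gives 9>1]
(A,Q): not NE [P1→C gives 9>3]
(A,R): not NE [P1→C gives 7>3]
(B,P): not NE [P1→C gives 9>4; P2→Q gives 9>6]
(B,Q): not NE [P1→C gives 9>3]
(B,R): not NE [P1→C gives 7>5; P2→Q gives 9>0]
(C,P): not NE [P2→R gives 6>0]
(C,Q): not NE [P2→R gives 6>5]
(C,R): NE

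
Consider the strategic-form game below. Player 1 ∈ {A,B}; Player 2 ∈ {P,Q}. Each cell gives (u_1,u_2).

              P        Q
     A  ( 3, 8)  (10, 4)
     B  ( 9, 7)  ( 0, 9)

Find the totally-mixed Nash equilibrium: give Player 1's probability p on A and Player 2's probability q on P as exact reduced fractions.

P1 indiff ⇒ q·3+(1-q)·10 = q·9+(1-q)·0 ⇒ q(-6) = (1-q)(-10) ⇒ q = 5/8
P2 indiff ⇒ p·8+(1-p)·7 = p·4+(1-p)·9 ⇒ p(4) = (1-p)(2) ⇒ p = 1/3

p=1/3, q=5/8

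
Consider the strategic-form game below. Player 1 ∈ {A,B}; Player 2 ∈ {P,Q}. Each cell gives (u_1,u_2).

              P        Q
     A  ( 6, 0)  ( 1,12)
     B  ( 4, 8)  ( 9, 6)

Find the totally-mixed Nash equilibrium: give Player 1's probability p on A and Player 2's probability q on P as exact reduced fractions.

P1 indiff ⇒ q·6+(1-q)·1 = q·4+(1-q)·9 ⇒ q(2) = (1-q)(8) ⇒ q = 4/5
P2 indiff ⇒ p·0+(1-p)·8 = p·12+(1-p)·6 ⇒ p(-12) = (1-p)(-2) ⇒ p = 1/7

p=1/7, q=4/5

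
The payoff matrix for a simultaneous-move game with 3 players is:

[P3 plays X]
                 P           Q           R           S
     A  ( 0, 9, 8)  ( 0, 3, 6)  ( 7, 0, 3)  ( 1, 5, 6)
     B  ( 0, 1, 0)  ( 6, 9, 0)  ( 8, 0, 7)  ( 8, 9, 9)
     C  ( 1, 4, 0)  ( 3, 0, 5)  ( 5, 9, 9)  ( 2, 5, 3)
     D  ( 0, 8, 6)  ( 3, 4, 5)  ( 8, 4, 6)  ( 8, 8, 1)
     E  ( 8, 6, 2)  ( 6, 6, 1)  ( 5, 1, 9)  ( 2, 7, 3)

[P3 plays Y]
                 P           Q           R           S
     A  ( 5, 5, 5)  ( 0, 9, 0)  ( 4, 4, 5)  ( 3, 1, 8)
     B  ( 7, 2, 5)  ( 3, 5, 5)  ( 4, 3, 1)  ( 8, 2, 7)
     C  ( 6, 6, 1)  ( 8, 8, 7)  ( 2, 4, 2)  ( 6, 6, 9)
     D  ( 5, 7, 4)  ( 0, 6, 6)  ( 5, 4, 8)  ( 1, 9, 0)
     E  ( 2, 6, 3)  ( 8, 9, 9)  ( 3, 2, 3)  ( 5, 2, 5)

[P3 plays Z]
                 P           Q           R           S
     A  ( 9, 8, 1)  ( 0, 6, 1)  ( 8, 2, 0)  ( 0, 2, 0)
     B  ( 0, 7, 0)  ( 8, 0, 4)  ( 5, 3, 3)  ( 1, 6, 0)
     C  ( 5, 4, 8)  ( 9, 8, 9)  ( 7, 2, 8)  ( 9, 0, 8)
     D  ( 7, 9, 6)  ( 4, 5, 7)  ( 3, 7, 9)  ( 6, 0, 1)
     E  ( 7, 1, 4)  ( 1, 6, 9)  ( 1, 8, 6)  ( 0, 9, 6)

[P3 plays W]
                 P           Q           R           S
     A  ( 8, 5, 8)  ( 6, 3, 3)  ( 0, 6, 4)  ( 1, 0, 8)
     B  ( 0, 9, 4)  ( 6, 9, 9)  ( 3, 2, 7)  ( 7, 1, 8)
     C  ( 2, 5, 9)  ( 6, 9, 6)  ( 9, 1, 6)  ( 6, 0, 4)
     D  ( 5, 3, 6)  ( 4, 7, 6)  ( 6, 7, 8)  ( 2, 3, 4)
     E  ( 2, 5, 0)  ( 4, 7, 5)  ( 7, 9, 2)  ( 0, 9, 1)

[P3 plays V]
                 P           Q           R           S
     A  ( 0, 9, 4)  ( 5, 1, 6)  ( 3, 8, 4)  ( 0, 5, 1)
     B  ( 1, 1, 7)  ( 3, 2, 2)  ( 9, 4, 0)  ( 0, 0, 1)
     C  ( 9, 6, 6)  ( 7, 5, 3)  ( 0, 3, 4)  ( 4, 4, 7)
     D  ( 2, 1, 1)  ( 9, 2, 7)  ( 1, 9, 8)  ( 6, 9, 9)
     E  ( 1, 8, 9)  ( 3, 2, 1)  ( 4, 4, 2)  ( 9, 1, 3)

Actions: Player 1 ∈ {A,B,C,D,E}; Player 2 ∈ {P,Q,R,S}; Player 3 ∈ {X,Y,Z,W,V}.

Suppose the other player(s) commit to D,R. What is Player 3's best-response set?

P3 best: {Z}

u_3(X vs D,R) = 6
u_3(Y vs D,R) = 8
u_3(Z vs D,R) = 9
u_3(W vs D,R) = 8
u_3(V vs D,R) = 8
max payoff 9 at {Z}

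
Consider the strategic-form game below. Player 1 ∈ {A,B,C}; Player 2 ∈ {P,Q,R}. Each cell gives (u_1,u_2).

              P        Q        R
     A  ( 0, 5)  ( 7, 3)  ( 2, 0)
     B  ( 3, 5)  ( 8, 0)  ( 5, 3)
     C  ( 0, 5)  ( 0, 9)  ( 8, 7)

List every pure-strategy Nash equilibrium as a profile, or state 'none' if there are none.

(A,P): not NE [P1→B gives 3>0]
(A,Q): not NE [P1→B gives 8>7; P2→P gives 5>3]
(A,R): not NE [P1→C gives 8>2; P2→P gives 5>0]
(B,P): NE
(B,Q): not NE [P2→P gives 5>0]
(B,R): not NE [P1→C gives 8>5; P2→P gives 5>3]
(C,P): not NE [P1→B gives 3>0; P2→Q gives 9>5]
(C,Q): not NE [P1→B gives 8>0]
(C,R): not NE [P2→Q gives 9>7]

NE set: (B,P)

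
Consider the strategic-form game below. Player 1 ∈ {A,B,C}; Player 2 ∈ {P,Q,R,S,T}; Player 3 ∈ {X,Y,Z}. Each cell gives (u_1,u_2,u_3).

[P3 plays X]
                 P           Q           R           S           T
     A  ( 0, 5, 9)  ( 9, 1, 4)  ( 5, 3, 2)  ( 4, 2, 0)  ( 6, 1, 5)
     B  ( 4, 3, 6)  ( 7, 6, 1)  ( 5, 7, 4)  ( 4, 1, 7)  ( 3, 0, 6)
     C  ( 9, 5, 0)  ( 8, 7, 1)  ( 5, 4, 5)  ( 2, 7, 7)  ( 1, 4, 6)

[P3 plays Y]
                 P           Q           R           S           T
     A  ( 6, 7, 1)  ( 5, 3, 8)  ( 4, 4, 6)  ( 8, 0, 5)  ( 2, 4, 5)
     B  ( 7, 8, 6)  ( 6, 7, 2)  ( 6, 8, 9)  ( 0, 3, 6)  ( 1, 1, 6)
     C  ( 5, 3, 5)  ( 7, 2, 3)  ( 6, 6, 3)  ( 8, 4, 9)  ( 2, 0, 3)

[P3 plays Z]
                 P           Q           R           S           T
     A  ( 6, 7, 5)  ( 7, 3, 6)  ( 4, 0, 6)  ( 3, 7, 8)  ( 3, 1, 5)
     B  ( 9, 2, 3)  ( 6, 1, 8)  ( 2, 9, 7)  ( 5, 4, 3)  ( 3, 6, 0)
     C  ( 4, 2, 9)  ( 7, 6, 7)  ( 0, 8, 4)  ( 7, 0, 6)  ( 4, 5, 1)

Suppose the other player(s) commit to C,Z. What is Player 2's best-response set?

u_2(P vs C,Z) = 2
u_2(Q vs C,Z) = 6
u_2(R vs C,Z) = 8
u_2(S vs C,Z) = 0
u_2(T vs C,Z) = 5
max payoff 8 at {R}

argmax u_2 = {R}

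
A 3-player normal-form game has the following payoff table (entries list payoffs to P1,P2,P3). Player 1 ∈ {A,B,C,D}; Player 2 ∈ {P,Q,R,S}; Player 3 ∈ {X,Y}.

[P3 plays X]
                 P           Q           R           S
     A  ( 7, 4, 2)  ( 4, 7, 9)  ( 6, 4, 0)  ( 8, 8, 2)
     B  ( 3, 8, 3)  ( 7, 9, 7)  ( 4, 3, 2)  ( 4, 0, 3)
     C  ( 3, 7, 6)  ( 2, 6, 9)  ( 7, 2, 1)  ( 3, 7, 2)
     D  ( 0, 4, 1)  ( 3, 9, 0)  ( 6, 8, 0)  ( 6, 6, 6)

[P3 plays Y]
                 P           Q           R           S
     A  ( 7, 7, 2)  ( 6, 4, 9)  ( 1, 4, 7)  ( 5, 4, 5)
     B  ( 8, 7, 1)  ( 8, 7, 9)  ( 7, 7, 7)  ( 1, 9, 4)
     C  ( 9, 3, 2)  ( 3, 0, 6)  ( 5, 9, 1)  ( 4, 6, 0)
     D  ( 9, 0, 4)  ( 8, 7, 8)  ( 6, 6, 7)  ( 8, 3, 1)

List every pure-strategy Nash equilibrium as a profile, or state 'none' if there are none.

(A,P,X): not NE [P2→S gives 8>4]
(A,P,Y): not NE [P1→D gives 9>7]
(A,Q,X): not NE [P1→B gives 7>4; P2→S gives 8>7]
(A,Q,Y): not NE [P1→D gives 8>6; P2→P gives 7>4]
(A,R,X): not NE [P1→C gives 7>6; P2→S gives 8>4; P3→Y gives 7>0]
(A,R,Y): not NE [P1→B gives 7>1; P2→P gives 7>4]
(A,S,X): not NE [P3→Y gives 5>2]
(A,S,Y): not NE [P1→D gives 8>5; P2→P gives 7>4]
(B,P,X): not NE [P1→A gives 7>3; P2→Q gives 9>8]
(B,P,Y): not NE [P1→D gives 9>8; P2→S gives 9>7; P3→X gives 3>1]
(B,Q,X): not NE [P3→Y gives 9>7]
(B,Q,Y): not NE [P2→S gives 9>7]
(B,R,X): not NE [P1→C gives 7>4; P2→Q gives 9>3; P3→Y gives 7>2]
(B,R,Y): not NE [P2→S gives 9>7]
(B,S,X): not NE [P1→A gives 8>4; P2→Q gives 9>0; P3→Y gives 4>3]
(B,S,Y): not NE [P1→D gives 8>1]
(C,P,X): not NE [P1→A gives 7>3]
(C,P,Y): not NE [P2→R gives 9>3; P3→X gives 6>2]
(C,Q,X): not NE [P1→B gives 7>2; P2→S gives 7>6]
(C,Q,Y): not NE [P1→D gives 8>3; P2→R gives 9>0; P3→X gives 9>6]
(C,R,X): not NE [P2→S gives 7>2]
(C,R,Y): not NE [P1→B gives 7>5]
(C,S,X): not NE [P1→A gives 8>3]
(C,S,Y): not NE [P1→D gives 8>4; P2→R gives 9>6; P3→X gives 2>0]
(D,P,X): not NE [P1→A gives 7>0; P2→Q gives 9>4; P3→Y gives 4>1]
(D,P,Y): not NE [P2→Q gives 7>0]
(D,Q,X): not NE [P1→B gives 7>3; P3→Y gives 8>0]
(D,Q,Y): NE
(D,R,X): not NE [P1→C gives 7>6; P2→Q gives 9>8; P3→Y gives 7>0]
(D,R,Y): not NE [P1→B gives 7>6; P2→Q gives 7>6]
(D,S,X): not NE [P1→A gives 8>6; P2→Q gives 9>6]
(D,S,Y): not NE [P2→Q gives 7>3; P3→X gives 6>1]

NE set: (D,Q,Y)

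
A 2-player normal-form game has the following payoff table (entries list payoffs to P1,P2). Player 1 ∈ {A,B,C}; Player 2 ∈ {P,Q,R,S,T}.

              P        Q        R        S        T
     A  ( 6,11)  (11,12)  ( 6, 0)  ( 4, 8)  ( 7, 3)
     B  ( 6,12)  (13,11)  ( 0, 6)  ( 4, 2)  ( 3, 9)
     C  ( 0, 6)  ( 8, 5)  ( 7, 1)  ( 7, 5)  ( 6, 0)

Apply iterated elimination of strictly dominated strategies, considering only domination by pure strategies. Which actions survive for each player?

P2 drop R (P beats it: A:11>0 B:12>6 C:6>1)
P2 drop S (P beats it: A:11>8 B:12>2 C:6>5)
P1 drop C (A beats it: P:6>0 Q:11>8 T:7>6)
P2 drop T (P beats it: A:11>3 B:12>9)
P1→{A,B} P2→{P,Q}

IESDS → P1:{A,B} P2:{P,Q}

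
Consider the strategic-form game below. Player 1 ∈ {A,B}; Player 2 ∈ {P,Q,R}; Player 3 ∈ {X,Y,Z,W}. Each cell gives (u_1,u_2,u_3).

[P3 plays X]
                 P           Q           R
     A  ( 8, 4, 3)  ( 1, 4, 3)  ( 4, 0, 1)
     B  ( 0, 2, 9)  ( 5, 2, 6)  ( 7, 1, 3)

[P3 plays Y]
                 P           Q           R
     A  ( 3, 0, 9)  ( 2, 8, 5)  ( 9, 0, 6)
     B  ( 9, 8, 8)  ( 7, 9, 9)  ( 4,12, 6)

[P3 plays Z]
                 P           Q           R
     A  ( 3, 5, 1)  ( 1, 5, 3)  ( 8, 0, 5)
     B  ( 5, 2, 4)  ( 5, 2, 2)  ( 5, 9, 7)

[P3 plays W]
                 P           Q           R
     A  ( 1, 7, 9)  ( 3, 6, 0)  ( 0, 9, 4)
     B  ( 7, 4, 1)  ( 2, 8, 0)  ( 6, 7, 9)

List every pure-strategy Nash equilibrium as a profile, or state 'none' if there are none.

Equilibria: none

(A,P,X): not NE [P3→W gives 9>3]
(A,P,Y): not NE [P1→B gives 9>3; P2→Q gives 8>0]
(A,P,Z): not NE [P1→B gives 5>3; P3→W gives 9>1]
(A,P,W): not NE [P1→B gives 7>1; P2→R gives 9>7]
(A,Q,X): not NE [P1→B gives 5>1; P3→Y gives 5>3]
(A,Q,Y): not NE [P1→B gives 7>2]
(A,Q,Z): not NE [P1→B gives 5>1; P3→Y gives 5>3]
(A,Q,W): not NE [P2→R gives 9>6; P3→Y gives 5>0]
(A,R,X): not NE [P1→B gives 7>4; P2→Q gives 4>0; P3→Y gives 6>1]
(A,R,Y): not NE [P2→Q gives 8>0]
(A,R,Z): not NE [P2→Q gives 5>0; P3→Y gives 6>5]
(A,R,W): not NE [P1→B gives 6>0; P3→Y gives 6>4]
(B,P,X): not NE [P1→A gives 8>0]
(B,P,Y): not NE [P2→R gives 12>8; P3→X gives 9>8]
(B,P,Z): not NE [P2→R gives 9>2; P3→X gives 9>4]
(B,P,W): not NE [P2→Q gives 8>4; P3→X gives 9>1]
(B,Q,X): not NE [P3→Y gives 9>6]
(B,Q,Y): not NE [P2→R gives 12>9]
(B,Q,Z): not NE [P2→R gives 9>2; P3→Y gives 9>2]
(B,Q,W): not NE [P1→A gives 3>2; P3→Y gives 9>0]
(B,R,X): not NE [P2→Q gives 2>1; P3→W gives 9>3]
(B,R,Y): not NE [P1→A gives 9>4; P3→W gives 9>6]
(B,R,Z): not NE [P1→A gives 8>5; P3→W gives 9>7]
(B,R,W): not NE [P2→Q gives 8>7]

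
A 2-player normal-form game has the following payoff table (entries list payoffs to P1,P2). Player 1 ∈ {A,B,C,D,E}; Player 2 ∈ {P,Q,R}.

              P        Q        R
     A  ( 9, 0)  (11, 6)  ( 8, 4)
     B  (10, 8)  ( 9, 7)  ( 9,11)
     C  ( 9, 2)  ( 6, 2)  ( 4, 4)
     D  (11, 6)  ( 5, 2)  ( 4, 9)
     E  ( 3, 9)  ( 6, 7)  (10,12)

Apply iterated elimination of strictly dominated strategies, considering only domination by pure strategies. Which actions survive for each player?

Survivors P1:{A,B,E} P2:{Q,R}

P1 drop C (B beats it: P:10>9 Q:9>6 R:9>4)
P2 drop P (R beats it: A:4>0 B:11>8 D:9>6 E:12>9)
P1 drop D (A beats it: Q:11>5 R:8>4)
P1→{A,B,E} P2→{Q,R}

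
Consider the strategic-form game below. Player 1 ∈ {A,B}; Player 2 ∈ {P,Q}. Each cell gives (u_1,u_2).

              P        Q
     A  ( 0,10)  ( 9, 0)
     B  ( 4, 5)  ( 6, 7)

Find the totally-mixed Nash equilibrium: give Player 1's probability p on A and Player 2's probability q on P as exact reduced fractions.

(p,q) = (1/6, 3/7)

P1 indiff ⇒ q·0+(1-q)·9 = q·4+(1-q)·6 ⇒ q(-4) = (1-q)(-3) ⇒ q = 3/7
P2 indiff ⇒ p·10+(1-p)·5 = p·0+(1-p)·7 ⇒ p(10) = (1-p)(2) ⇒ p = 1/6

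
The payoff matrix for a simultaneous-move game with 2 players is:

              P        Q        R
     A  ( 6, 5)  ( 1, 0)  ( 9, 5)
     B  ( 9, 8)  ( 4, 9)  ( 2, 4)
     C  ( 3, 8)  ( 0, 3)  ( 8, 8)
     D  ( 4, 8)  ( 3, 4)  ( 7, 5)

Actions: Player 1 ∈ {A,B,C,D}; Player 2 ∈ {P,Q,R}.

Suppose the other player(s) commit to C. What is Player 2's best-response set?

u_2(P vs C) = 8
u_2(Q vs C) = 3
u_2(R vs C) = 8
max payoff 8 at {P,R}

argmax u_2 = {P,R}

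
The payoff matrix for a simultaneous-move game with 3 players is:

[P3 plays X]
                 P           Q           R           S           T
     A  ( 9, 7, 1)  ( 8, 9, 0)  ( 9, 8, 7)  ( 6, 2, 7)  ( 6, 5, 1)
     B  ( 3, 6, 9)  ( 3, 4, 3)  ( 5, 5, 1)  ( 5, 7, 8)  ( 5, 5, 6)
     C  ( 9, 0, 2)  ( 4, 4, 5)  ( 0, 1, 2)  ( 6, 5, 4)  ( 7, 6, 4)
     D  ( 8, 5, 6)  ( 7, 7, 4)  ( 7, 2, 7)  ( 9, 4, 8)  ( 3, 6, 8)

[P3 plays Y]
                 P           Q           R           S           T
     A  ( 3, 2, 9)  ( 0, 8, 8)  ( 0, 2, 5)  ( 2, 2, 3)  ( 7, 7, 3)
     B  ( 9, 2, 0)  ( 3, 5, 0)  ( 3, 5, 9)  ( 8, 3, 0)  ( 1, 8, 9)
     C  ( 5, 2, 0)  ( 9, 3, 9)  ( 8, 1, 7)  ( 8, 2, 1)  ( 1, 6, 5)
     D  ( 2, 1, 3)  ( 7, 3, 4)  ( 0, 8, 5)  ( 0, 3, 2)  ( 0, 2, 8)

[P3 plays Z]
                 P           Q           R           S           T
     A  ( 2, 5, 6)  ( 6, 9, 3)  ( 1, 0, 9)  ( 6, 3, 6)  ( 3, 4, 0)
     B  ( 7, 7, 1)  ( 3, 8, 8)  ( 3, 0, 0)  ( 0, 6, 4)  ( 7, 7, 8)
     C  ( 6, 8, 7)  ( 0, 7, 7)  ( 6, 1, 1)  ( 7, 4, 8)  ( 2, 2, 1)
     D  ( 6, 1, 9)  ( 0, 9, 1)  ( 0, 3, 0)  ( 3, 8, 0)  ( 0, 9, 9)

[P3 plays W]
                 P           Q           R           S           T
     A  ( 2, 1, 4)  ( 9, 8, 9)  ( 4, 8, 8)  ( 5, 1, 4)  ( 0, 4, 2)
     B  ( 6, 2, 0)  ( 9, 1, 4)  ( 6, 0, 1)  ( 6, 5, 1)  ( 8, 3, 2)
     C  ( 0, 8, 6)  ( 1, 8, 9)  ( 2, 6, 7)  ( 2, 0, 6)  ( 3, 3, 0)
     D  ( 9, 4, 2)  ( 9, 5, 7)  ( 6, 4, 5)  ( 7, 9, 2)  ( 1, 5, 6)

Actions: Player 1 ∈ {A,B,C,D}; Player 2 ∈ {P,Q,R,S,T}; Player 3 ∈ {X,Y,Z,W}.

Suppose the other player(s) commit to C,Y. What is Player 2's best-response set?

argmax u_2 = {T}

u_2(P vs C,Y) = 2
u_2(Q vs C,Y) = 3
u_2(R vs C,Y) = 1
u_2(S vs C,Y) = 2
u_2(T vs C,Y) = 6
max payoff 6 at {T}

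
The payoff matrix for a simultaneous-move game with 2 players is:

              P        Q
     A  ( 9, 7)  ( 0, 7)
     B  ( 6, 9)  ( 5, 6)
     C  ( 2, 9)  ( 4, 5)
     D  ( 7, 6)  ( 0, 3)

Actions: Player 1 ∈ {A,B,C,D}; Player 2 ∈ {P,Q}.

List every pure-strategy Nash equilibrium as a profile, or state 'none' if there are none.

(A,P): NE
(A,Q): not NE [P1→B gives 5>0]
(B,P): not NE [P1→A gives 9>6]
(B,Q): not NE [P2→P gives 9>6]
(C,P): not NE [P1→A gives 9>2]
(C,Q): not NE [P1→B gives 5>4; P2→P gives 9>5]
(D,P): not NE [P1→A gives 9>7]
(D,Q): not NE [P1→B gives 5>0; P2→P gives 6>3]

PSNE = {(A,P)}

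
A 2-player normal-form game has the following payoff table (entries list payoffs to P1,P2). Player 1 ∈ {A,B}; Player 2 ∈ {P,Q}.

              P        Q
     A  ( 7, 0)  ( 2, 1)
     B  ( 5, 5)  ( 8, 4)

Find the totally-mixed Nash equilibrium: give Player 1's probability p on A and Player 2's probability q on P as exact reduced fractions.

(p,q) = (1/2, 3/4)

P1 indiff ⇒ q·7+(1-q)·2 = q·5+(1-q)·8 ⇒ q(2) = (1-q)(6) ⇒ q = 3/4
P2 indiff ⇒ p·0+(1-p)·5 = p·1+(1-p)·4 ⇒ p(-1) = (1-p)(-1) ⇒ p = 1/2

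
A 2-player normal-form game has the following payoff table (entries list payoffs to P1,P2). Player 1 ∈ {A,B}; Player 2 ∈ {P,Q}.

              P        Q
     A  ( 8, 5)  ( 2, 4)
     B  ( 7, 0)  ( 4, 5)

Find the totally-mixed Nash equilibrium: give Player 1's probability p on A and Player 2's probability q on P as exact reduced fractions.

P1 indiff ⇒ q·8+(1-q)·2 = q·7+(1-q)·4 ⇒ q(1) = (1-q)(2) ⇒ q = 2/3
P2 indiff ⇒ p·5+(1-p)·0 = p·4+(1-p)·5 ⇒ p(1) = (1-p)(5) ⇒ p = 5/6

p=5/6, q=2/3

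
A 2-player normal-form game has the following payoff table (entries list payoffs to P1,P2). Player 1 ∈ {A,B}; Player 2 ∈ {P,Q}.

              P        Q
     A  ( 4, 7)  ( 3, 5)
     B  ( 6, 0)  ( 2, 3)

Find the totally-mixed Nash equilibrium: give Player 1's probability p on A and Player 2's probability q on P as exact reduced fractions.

P1 indiff ⇒ q·4+(1-q)·3 = q·6+(1-q)·2 ⇒ q(-2) = (1-q)(-1) ⇒ q = 1/3
P2 indiff ⇒ p·7+(1-p)·0 = p·5+(1-p)·3 ⇒ p(2) = (1-p)(3) ⇒ p = 3/5

(p,q) = (3/5, 1/3)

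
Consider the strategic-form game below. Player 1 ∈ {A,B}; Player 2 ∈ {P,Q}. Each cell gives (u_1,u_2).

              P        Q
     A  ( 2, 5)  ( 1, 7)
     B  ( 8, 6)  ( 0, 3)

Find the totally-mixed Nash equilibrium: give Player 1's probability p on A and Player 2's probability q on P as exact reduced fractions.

(p,q) = (3/5, 1/7)

P1 indiff ⇒ q·2+(1-q)·1 = q·8+(1-q)·0 ⇒ q(-6) = (1-q)(-1) ⇒ q = 1/7
P2 indiff ⇒ p·5+(1-p)·6 = p·7+(1-p)·3 ⇒ p(-2) = (1-p)(-3) ⇒ p = 3/5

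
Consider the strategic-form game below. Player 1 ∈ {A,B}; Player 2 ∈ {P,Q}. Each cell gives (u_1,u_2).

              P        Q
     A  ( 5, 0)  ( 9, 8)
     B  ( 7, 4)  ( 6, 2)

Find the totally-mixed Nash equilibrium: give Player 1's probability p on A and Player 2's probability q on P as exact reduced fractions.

p=1/5, q=3/5

P1 indiff ⇒ q·5+(1-q)·9 = q·7+(1-q)·6 ⇒ q(-2) = (1-q)(-3) ⇒ q = 3/5
P2 indiff ⇒ p·0+(1-p)·4 = p·8+(1-p)·2 ⇒ p(-8) = (1-p)(-2) ⇒ p = 1/5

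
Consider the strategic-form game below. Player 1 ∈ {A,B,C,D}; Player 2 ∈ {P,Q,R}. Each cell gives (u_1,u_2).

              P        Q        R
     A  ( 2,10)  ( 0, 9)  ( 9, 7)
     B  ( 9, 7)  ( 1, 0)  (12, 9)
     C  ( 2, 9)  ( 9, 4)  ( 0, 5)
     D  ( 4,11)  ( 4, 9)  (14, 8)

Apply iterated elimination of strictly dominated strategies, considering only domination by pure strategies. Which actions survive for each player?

Survivors P1:{B,D} P2:{P,R}

P1 drop A (B beats it: P:9>2 Q:1>0 R:12>9)
P2 drop Q (P beats it: B:7>0 C:9>4 D:11>9)
P1 drop C (B beats it: P:9>2 R:12>0)
P1→{B,D} P2→{P,R}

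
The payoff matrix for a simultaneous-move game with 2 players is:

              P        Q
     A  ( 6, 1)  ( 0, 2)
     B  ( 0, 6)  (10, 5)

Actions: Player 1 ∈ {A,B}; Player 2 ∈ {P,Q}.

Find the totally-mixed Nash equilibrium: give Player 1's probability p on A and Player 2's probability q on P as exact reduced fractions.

P1 indiff ⇒ q·6+(1-q)·0 = q·0+(1-q)·10 ⇒ q(6) = (1-q)(10) ⇒ q = 5/8
P2 indiff ⇒ p·1+(1-p)·6 = p·2+(1-p)·5 ⇒ p(-1) = (1-p)(-1) ⇒ p = 1/2

P1 mixes 1/2 on A; P2 mixes 5/8 on P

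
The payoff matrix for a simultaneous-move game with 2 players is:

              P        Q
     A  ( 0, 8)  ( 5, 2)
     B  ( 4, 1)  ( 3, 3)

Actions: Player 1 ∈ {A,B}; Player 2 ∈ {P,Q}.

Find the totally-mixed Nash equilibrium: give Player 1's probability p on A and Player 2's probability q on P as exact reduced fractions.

(p,q) = (1/4, 1/3)

P1 indiff ⇒ q·0+(1-q)·5 = q·4+(1-q)·3 ⇒ q(-4) = (1-q)(-2) ⇒ q = 1/3
P2 indiff ⇒ p·8+(1-p)·1 = p·2+(1-p)·3 ⇒ p(6) = (1-p)(2) ⇒ p = 1/4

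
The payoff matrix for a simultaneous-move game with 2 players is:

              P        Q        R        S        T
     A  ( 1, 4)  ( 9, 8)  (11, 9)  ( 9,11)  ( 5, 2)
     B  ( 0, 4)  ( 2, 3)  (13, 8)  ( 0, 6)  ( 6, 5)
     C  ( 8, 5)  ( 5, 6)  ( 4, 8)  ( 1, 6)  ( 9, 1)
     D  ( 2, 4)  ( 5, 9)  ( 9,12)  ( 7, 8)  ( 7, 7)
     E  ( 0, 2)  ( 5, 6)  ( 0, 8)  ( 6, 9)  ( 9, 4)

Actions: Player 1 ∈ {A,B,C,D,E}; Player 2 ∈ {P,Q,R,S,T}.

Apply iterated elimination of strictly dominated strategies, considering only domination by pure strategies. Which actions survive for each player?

P2 drop P (R beats it: A:9>4 B:8>4 C:8>5 D:12>4 E:8>2)
P2 drop Q (R beats it: A:9>8 B:8>3 C:8>6 D:12>9 E:8>6)
P2 drop T (R beats it: A:9>2 B:8>5 C:8>1 D:12>7 E:8>4)
P1 drop C (A beats it: R:11>4 S:9>1)
P1 drop D (A beats it: R:11>9 S:9>7)
P1 drop E (A beats it: R:11>0 S:9>6)
P1→{A,B} P2→{R,S}

Remaining: P1:{A,B} P2:{R,S}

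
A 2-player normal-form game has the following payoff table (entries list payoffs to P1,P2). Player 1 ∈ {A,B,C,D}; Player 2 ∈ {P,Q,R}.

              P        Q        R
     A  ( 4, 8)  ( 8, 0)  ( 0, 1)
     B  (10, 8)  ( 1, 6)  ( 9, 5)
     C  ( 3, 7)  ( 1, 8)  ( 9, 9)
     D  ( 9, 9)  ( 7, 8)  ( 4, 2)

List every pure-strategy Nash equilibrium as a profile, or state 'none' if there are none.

(A,P): not NE [P1→B gives 10>4]
(A,Q): not NE [P2→P gives 8>0]
(A,R): not NE [P1→C gives 9>0; P2→P gives 8>1]
(B,P): NE
(B,Q): not NE [P1→A gives 8>1; P2→P gives 8>6]
(B,R): not NE [P2→P gives 8>5]
(C,P): not NE [P1→B gives 10>3; P2→R gives 9>7]
(C,Q): not NE [P1→A gives 8>1; P2→R gives 9>8]
(C,R): NE
(D,P): not NE [P1→B gives 10>9]
(D,Q): not NE [P1→A gives 8>7; P2→P gives 9>8]
(D,R): not NE [P1→C gives 9>4; P2→P gives 9>2]

PSNE = {(B,P), (C,R)}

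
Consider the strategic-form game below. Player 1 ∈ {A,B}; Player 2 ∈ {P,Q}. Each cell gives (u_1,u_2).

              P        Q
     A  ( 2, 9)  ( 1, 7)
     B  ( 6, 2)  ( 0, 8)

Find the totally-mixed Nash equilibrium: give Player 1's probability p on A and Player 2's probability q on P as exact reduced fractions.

P1 indiff ⇒ q·2+(1-q)·1 = q·6+(1-q)·0 ⇒ q(-4) = (1-q)(-1) ⇒ q = 1/5
P2 indiff ⇒ p·9+(1-p)·2 = p·7+(1-p)·8 ⇒ p(2) = (1-p)(6) ⇒ p = 3/4

p=3/4, q=1/5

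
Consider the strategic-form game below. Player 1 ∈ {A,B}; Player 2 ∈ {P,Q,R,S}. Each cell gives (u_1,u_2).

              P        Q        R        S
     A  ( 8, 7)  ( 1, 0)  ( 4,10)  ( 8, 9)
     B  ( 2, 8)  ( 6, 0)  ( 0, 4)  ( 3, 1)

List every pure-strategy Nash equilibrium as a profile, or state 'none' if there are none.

Nash profiles: (A,R)

(A,P): not NE [P2→R gives 10>7]
(A,Q): not NE [P1→B gives 6>1; P2→R gives 10>0]
(A,R): NE
(A,S): not NE [P2→R gives 10>9]
(B,P): not NE [P1→A gives 8>2]
(B,Q): not NE [P2→P gives 8>0]
(B,R): not NE [P1→A gives 4>0; P2→P gives 8>4]
(B,S): not NE [P1→A gives 8>3; P2→P gives 8>1]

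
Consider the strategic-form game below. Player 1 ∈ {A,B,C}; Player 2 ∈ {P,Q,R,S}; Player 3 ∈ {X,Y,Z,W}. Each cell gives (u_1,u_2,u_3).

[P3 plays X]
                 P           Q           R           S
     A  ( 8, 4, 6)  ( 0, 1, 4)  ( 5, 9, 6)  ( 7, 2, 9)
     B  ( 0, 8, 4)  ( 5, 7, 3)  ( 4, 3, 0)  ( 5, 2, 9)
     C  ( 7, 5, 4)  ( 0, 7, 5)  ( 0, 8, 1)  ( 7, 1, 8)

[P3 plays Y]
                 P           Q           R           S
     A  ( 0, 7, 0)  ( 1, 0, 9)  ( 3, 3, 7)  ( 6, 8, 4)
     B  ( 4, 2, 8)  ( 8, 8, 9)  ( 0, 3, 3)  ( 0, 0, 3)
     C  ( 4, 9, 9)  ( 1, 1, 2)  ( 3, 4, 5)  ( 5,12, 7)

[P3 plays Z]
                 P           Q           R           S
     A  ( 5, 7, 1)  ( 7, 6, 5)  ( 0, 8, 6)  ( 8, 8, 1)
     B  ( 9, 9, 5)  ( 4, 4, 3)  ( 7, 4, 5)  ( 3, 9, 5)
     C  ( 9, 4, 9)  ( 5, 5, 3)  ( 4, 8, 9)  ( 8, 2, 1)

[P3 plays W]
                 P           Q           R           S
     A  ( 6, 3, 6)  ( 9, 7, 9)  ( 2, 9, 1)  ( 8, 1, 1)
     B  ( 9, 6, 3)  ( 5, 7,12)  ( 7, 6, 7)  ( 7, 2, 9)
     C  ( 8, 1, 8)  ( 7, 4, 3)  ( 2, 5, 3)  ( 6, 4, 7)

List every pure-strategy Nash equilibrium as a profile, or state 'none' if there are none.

(A,P,X): not NE [P2→R gives 9>4]
(A,P,Y): not NE [P1→C gives 4>0; P2→S gives 8>7; P3→W gives 6>0]
(A,P,Z): not NE [P1→C gives 9>5; P2→S gives 8>7; P3→W gives 6>1]
(A,P,W): not NE [P1→B gives 9>6; P2→R gives 9>3]
(A,Q,X): not NE [P1→B gives 5>0; P2→R gives 9>1; P3→W gives 9>4]
(A,Q,Y): not NE [P1→B gives 8>1; P2→S gives 8>0]
(A,Q,Z): not NE [P2→S gives 8>6; P3→W gives 9>5]
(A,Q,W): not NE [P2→R gives 9>7]
(A,R,X): not NE [P3→Y gives 7>6]
(A,R,Y): not NE [P2→S gives 8>3]
(A,R,Z): not NE [P1→B gives 7>0; P3→Y gives 7>6]
(A,R,W): not NE [P1→B gives 7>2; P3→Y gives 7>1]
(A,S,X): not NE [P2→R gives 9>2]
(A,S,Y): not NE [P3→X gives 9>4]
(A,S,Z): not NE [P3→X gives 9>1]
(A,S,W): not NE [P2→R gives 9>1; P3→X gives 9>1]
(B,P,X): not NE [P1→A gives 8>0; P3→Y gives 8>4]
(B,P,Y): not NE [P2→Q gives 8>2]
(B,P,Z): not NE [P3→Y gives 8>5]
(B,P,W): not NE [P2→Q gives 7>6; P3→Y gives 8>3]
(B,Q,X): not NE [P2→P gives 8>7; P3→W gives 12>3]
(B,Q,Y): not NE [P3→W gives 12>9]
(B,Q,Z): not NE [P1→A gives 7>4; P2→S gives 9>4; P3→W gives 12>3]
(B,Q,W): not NE [P1→A gives 9>5]
(B,R,X): not NE [P1→A gives 5>4; P2→P gives 8>3; P3→W gives 7>0]
(B,R,Y): not NE [P1→C gives 3>0; P2→Q gives 8>3; P3→W gives 7>3]
(B,R,Z): not NE [P2→S gives 9>4; P3→W gives 7>5]
(B,R,W): not NE [P2→Q gives 7>6]
(B,S,X): not NE [P1→C gives 7>5; P2→P gives 8>2]
(B,S,Y): not NE [P1→A gives 6>0; P2→Q gives 8>0; P3→W gives 9>3]
(B,S,Z): not NE [P1→C gives 8>3; P3→W gives 9>5]
(B,S,W): not NE [P1→A gives 8>7; P2→Q gives 7>2]
(C,P,X): not NE [P1→A gives 8>7; P2→R gives 8>5; P3→Z gives 9>4]
(C,P,Y): not NE [P2→S gives 12>9]
(C,P,Z): not NE [P2→R gives 8>4]
(C,P,W): not NE [P1→B gives 9>8; P2→R gives 5>1; P3→Z gives 9>8]
(C,Q,X): not NE [P1→B gives 5>0; P2→R gives 8>7]
(C,Q,Y): not NE [P1→B gives 8>1; P2→S gives 12>1; P3→X gives 5>2]
(C,Q,Z): not NE [P1→A gives 7>5; P2→R gives 8>5; P3→X gives 5>3]
(C,Q,W): not NE [P1→A gives 9>7; P2→R gives 5>4; P3→X gives 5>3]
(C,R,X): not NE [P1→A gives 5>0; P3→Z gives 9>1]
(C,R,Y): not NE [P2→S gives 12>4; P3→Z gives 9>5]
(C,R,Z): not NE [P1→B gives 7>4]
(C,R,W): not NE [P1→B gives 7>2; P3→Z gives 9>3]
(C,S,X): not NE [P2→R gives 8>1]
(C,S,Y): not NE [P1→A gives 6>5; P3→X gives 8>7]
(C,S,Z): not NE [P2→R gives 8>2; P3→X gives 8>1]
(C,S,W): not NE [P1→A gives 8>6; P2→R gives 5>4; P3→X gives 8>7]

No pure NE.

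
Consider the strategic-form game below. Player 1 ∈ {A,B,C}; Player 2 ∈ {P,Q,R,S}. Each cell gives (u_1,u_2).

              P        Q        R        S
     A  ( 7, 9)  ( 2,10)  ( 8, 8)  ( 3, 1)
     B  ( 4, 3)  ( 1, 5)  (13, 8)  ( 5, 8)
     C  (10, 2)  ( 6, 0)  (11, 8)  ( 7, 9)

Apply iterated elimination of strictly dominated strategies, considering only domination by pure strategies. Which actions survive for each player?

Remaining: P1:{B,C} P2:{R,S}

P1 drop A (C beats it: P:10>7 Q:6>2 R:11>8 S:7>3)
P2 drop P (R beats it: B:8>3 C:8>2)
P2 drop Q (R beats it: B:8>5 C:8>0)
P1→{B,C} P2→{R,S}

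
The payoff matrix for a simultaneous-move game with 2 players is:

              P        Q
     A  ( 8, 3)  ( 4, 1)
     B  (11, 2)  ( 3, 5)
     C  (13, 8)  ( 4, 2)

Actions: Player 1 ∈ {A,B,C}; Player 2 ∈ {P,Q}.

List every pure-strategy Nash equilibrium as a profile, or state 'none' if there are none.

NE set: (C,P)

(A,P): not NE [P1→C gives 13>8]
(A,Q): not NE [P2→P gives 3>1]
(B,P): not NE [P1→C gives 13>11; P2→Q gives 5>2]
(B,Q): not NE [P1→C gives 4>3]
(C,P): NE
(C,Q): not NE [P2→P gives 8>2]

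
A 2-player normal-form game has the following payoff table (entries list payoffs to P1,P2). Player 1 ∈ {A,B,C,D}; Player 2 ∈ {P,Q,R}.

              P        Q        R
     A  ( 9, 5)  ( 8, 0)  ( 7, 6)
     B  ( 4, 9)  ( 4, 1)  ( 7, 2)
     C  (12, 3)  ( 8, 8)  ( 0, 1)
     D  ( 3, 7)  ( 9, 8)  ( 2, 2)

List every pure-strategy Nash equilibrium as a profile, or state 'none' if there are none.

(A,P): not NE [P1→C gives 12>9; P2→R gives 6>5]
(A,Q): not NE [P1→D gives 9>8; P2→R gives 6>0]
(A,R): NE
(B,P): not NE [P1→C gives 12>4]
(B,Q): not NE [P1→D gives 9>4; P2→P gives 9>1]
(B,R): not NE [P2→P gives 9>2]
(C,P): not NE [P2→Q gives 8>3]
(C,Q): not NE [P1→D gives 9>8]
(C,R): not NE [P1→B gives 7>0; P2→Q gives 8>1]
(D,P): not NE [P1→C gives 12>3; P2→Q gives 8>7]
(D,Q): NE
(D,R): not NE [P1→B gives 7>2; P2→Q gives 8>2]

NE set: (A,R), (D,Q)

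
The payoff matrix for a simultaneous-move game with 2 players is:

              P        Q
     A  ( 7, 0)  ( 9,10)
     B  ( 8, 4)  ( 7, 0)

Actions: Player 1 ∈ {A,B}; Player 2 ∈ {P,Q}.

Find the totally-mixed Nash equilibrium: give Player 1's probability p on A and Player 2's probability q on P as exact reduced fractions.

P1 indiff ⇒ q·7+(1-q)·9 = q·8+(1-q)·7 ⇒ q(-1) = (1-q)(-2) ⇒ q = 2/3
P2 indiff ⇒ p·0+(1-p)·4 = p·10+(1-p)·0 ⇒ p(-10) = (1-p)(-4) ⇒ p = 2/7

(p,q) = (2/7, 2/3)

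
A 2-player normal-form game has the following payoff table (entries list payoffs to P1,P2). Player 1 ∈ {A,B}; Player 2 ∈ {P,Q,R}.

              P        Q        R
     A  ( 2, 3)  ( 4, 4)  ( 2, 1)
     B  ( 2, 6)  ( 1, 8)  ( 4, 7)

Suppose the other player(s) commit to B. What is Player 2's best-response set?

P2 best: {Q}

u_2(P vs B) = 6
u_2(Q vs B) = 8
u_2(R vs B) = 7
max payoff 8 at {Q}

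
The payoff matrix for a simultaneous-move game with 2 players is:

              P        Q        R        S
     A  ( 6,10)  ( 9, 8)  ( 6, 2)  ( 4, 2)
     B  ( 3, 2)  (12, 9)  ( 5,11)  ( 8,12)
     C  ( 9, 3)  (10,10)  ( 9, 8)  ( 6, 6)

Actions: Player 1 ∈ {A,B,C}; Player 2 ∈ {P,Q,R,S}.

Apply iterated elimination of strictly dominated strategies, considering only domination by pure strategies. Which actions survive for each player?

Remaining: P1:{B,C} P2:{Q,R,S}

P1 drop A (C beats it: P:9>6 Q:10>9 R:9>6 S:6>4)
P2 drop P (Q beats it: B:9>2 C:10>3)
P1→{B,C} P2→{Q,R,S}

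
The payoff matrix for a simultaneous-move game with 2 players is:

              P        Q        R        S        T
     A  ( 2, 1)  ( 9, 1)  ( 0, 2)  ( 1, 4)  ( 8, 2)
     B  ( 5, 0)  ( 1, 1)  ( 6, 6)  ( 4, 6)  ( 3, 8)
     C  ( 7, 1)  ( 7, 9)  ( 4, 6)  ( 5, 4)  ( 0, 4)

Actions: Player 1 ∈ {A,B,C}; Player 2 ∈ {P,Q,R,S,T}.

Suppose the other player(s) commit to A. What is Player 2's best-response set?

u_2(P vs A) = 1
u_2(Q vs A) = 1
u_2(R vs A) = 2
u_2(S vs A) = 4
u_2(T vs A) = 2
max payoff 4 at {S}

BR_2 = {S}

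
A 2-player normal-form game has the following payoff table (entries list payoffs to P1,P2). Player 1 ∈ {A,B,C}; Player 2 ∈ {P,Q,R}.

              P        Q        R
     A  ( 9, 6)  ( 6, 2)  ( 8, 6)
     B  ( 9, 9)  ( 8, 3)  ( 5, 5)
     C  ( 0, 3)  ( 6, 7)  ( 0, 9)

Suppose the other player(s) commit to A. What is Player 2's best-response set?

u_2(P vs A) = 6
u_2(Q vs A) = 2
u_2(R vs A) = 6
max payoff 6 at {P,R}

BR_2 = {P,R}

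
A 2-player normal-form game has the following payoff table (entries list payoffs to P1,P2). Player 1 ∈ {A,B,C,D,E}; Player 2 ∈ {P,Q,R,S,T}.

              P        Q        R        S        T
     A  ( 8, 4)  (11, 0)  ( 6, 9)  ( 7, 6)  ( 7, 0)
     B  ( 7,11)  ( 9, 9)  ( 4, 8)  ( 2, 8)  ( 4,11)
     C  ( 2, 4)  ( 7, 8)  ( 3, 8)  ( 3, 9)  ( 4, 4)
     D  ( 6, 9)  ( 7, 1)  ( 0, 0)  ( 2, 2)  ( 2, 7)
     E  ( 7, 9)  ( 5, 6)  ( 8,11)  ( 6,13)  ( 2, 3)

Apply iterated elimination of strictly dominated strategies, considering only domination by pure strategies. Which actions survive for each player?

P1 drop B (A beats it: P:8>7 Q:11>9 R:6>4 S:7>2 T:7>4)
P1 drop C (A beats it: P:8>2 Q:11>7 R:6>3 S:7>3 T:7>4)
P1 drop D (A beats it: P:8>6 Q:11>7 R:6>0 S:7>2 T:7>2)
P2 drop P (R beats it: A:9>4 E:11>9)
P2 drop Q (R beats it: A:9>0 E:11>6)
P2 drop T (R beats it: A:9>0 E:11>3)
P1→{A,E} P2→{R,S}

Remaining: P1:{A,E} P2:{R,S}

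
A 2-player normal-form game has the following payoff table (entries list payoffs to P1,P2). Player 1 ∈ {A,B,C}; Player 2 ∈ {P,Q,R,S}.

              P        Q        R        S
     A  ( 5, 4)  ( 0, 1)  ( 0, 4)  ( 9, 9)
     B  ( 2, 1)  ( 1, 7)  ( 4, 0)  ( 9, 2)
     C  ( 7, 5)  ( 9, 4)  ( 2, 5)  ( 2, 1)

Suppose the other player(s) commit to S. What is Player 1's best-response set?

BR_1 = {A,B}

u_1(A vs S) = 9
u_1(B vs S) = 9
u_1(C vs S) = 2
max payoff 9 at {A,B}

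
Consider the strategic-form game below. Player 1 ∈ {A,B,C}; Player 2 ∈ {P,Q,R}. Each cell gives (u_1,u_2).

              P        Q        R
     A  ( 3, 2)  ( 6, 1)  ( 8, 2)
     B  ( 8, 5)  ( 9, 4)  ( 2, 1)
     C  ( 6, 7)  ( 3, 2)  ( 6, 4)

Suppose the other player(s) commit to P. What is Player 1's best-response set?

P1 best: {B}

u_1(A vs P) = 3
u_1(B vs P) = 8
u_1(C vs P) = 6
max payoff 8 at {B}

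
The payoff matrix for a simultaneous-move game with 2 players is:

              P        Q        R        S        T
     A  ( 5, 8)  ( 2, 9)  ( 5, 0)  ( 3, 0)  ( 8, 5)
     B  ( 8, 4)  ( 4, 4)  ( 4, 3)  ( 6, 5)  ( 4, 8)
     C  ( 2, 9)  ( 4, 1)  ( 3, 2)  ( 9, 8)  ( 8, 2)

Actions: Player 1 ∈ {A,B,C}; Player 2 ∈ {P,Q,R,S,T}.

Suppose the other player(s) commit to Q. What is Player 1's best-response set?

u_1(A vs Q) = 2
u_1(B vs Q) = 4
u_1(C vs Q) = 4
max payoff 4 at {B,C}

argmax u_1 = {B,C}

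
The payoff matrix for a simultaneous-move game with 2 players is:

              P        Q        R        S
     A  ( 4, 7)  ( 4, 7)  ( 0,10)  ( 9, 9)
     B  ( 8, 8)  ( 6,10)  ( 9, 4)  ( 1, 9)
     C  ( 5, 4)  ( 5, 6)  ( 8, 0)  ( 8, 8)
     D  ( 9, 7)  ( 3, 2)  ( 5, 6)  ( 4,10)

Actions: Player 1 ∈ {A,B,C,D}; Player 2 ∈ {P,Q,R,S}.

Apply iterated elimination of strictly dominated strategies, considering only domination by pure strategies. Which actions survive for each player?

P2 drop P (S beats it: A:9>7 B:9>8 C:8>4 D:10>7)
P1 drop D (C beats it: Q:5>3 R:8>5 S:8>4)
P1→{A,B,C} P2→{Q,R,S}

IESDS → P1:{A,B,C} P2:{Q,R,S}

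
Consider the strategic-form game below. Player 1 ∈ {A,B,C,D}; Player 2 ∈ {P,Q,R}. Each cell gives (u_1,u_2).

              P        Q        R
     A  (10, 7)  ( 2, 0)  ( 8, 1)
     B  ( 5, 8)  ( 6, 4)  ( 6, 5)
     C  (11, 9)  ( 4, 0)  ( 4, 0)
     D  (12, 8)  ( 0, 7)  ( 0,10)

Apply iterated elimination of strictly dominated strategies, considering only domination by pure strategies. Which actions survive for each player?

P2 drop Q (P beats it: A:7>0 B:8>4 C:9>0 D:8>7)
P1 drop B (A beats it: P:10>5 R:8>6)
P1→{A,C,D} P2→{P,R}

Survivors P1:{A,C,D} P2:{P,R}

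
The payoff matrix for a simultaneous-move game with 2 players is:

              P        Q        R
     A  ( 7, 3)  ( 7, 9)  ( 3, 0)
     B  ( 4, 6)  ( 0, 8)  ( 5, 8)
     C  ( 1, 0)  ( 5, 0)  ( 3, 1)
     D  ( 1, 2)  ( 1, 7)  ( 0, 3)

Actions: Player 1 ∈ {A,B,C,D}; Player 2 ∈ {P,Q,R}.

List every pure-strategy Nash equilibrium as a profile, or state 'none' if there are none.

Nash profiles: (A,Q), (B,R)

(A,P): not NE [P2→Q gives 9>3]
(A,Q): NE
(A,R): not NE [P1→B gives 5>3; P2→Q gives 9>0]
(B,P): not NE [P1→A gives 7>4; P2→R gives 8>6]
(B,Q): not NE [P1→A gives 7>0]
(B,R): NE
(C,P): not NE [P1→A gives 7>1; P2→R gives 1>0]
(C,Q): not NE [P1→A gives 7>5; P2→R gives 1>0]
(C,R): not NE [P1→B gives 5>3]
(D,P): not NE [P1→A gives 7>1; P2→Q gives 7>2]
(D,Q): not NE [P1→A gives 7>1]
(D,R): not NE [P1→B gives 5>0; P2→Q gives 7>3]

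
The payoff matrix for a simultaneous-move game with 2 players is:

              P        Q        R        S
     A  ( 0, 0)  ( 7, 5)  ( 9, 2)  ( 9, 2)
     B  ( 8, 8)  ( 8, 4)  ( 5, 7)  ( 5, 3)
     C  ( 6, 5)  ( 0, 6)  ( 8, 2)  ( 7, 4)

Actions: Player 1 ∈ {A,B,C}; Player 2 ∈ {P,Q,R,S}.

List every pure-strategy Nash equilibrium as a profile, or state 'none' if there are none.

PSNE = {(B,P)}

(A,P): not NE [P1→B gives 8>0; P2→Q gives 5>0]
(A,Q): not NE [P1→B gives 8>7]
(A,R): not NE [P2→Q gives 5>2]
(A,S): not NE [P2→Q gives 5>2]
(B,P): NE
(B,Q): not NE [P2→P gives 8>4]
(B,R): not NE [P1→A gives 9>5; P2→P gives 8>7]
(B,S): not NE [P1→A gives 9>5; P2→P gives 8>3]
(C,P): not NE [P1→B gives 8>6; P2→Q gives 6>5]
(C,Q): not NE [P1→B gives 8>0]
(C,R): not NE [P1→A gives 9>8; P2→Q gives 6>2]
(C,S): not NE [P1→A gives 9>7; P2→Q gives 6>4]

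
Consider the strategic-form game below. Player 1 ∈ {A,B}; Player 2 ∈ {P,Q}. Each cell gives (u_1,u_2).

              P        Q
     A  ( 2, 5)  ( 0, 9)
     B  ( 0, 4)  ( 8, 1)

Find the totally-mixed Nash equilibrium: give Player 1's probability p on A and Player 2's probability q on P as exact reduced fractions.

P1 mixes 3/7 on A; P2 mixes 4/5 on P

P1 indiff ⇒ q·2+(1-q)·0 = q·0+(1-q)·8 ⇒ q(2) = (1-q)(8) ⇒ q = 4/5
P2 indiff ⇒ p·5+(1-p)·4 = p·9+(1-p)·1 ⇒ p(-4) = (1-p)(-3) ⇒ p = 3/7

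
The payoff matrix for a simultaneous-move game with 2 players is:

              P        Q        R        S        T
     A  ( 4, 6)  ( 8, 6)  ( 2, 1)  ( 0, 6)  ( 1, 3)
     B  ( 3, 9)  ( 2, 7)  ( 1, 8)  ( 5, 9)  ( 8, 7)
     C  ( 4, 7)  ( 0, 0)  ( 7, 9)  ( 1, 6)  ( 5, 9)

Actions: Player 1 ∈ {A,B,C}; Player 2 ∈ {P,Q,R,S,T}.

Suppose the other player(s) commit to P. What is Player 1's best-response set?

P1 best: {A,C}

u_1(A vs P) = 4
u_1(B vs P) = 3
u_1(C vs P) = 4
max payoff 4 at {A,C}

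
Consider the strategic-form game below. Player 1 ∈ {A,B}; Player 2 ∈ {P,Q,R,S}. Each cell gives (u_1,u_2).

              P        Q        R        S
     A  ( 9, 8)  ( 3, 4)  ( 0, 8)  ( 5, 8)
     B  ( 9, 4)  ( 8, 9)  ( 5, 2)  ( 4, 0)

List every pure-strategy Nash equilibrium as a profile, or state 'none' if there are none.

NE set: (A,P), (A,S), (B,Q)

(A,P): NE
(A,Q): not NE [P1→B gives 8>3; P2→S gives 8>4]
(A,R): not NE [P1→B gives 5>0]
(A,S): NE
(B,P): not NE [P2→Q gives 9>4]
(B,Q): NE
(B,R): not NE [P2→Q gives 9>2]
(B,S): not NE [P1→A gives 5>4; P2→Q gives 9>0]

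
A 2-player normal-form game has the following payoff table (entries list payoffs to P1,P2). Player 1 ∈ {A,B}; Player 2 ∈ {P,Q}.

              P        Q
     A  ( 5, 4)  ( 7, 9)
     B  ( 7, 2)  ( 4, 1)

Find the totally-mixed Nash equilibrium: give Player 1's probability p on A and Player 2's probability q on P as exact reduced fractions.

P1 indiff ⇒ q·5+(1-q)·7 = q·7+(1-q)·4 ⇒ q(-2) = (1-q)(-3) ⇒ q = 3/5
P2 indiff ⇒ p·4+(1-p)·2 = p·9+(1-p)·1 ⇒ p(-5) = (1-p)(-1) ⇒ p = 1/6

P1 mixes 1/6 on A; P2 mixes 3/5 on P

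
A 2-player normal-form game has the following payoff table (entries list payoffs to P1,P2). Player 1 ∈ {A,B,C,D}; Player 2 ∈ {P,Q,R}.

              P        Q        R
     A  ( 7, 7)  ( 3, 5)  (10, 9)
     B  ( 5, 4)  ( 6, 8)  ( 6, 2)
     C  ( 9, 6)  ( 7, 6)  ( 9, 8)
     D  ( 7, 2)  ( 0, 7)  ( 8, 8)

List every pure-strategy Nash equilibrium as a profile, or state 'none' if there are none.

(A,P): not NE [P1→C gives 9>7; P2→R gives 9>7]
(A,Q): not NE [P1→C gives 7>3; P2→R gives 9>5]
(A,R): NE
(B,P): not NE [P1→C gives 9>5; P2→Q gives 8>4]
(B,Q): not NE [P1→C gives 7>6]
(B,R): not NE [P1→A gives 10>6; P2→Q gives 8>2]
(C,P): not NE [P2→R gives 8>6]
(C,Q): not NE [P2→R gives 8>6]
(C,R): not NE [P1→A gives 10>9]
(D,P): not NE [P1→C gives 9>7; P2→R gives 8>2]
(D,Q): not NE [P1→C gives 7>0; P2→R gives 8>7]
(D,R): not NE [P1→A gives 10>8]

PSNE = {(A,R)}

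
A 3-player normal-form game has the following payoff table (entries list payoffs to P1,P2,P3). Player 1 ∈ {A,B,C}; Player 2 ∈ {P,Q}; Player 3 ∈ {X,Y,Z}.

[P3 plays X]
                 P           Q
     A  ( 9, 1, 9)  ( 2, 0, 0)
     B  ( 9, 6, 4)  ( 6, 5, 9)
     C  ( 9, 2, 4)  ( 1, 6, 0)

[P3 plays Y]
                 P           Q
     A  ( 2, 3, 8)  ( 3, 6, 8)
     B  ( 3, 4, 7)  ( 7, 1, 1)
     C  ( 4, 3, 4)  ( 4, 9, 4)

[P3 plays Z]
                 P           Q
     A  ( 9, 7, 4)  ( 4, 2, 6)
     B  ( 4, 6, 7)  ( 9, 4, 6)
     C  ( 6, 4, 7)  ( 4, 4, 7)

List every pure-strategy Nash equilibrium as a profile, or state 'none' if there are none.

(A,P,X): NE
(A,P,Y): not NE [P1→C gives 4>2; P2→Q gives 6>3; P3→X gives 9>8]
(A,P,Z): not NE [P3→X gives 9>4]
(A,Q,X): not NE [P1→B gives 6>2; P2→P gives 1>0; P3→Y gives 8>0]
(A,Q,Y): not NE [P1→B gives 7>3]
(A,Q,Z): not NE [P1→B gives 9>4; P2→P gives 7>2; P3→Y gives 8>6]
(B,P,X): not NE [P3→Z gives 7>4]
(B,P,Y): not NE [P1→C gives 4>3]
(B,P,Z): not NE [P1→A gives 9>4]
(B,Q,X): not NE [P2→P gives 6>5]
(B,Q,Y): not NE [P2→P gives 4>1; P3→X gives 9>1]
(B,Q,Z): not NE [P2→P gives 6>4; P3→X gives 9>6]
(C,P,X): not NE [P2→Q gives 6>2; P3→Z gives 7>4]
(C,P,Y): not NE [P2→Q gives 9>3; P3→Z gives 7>4]
(C,P,Z): not NE [P1→A gives 9>6]
(C,Q,X): not NE [P1→B gives 6>1; P3→Z gives 7>0]
(C,Q,Y): not NE [P1→B gives 7>4; P3→Z gives 7>4]
(C,Q,Z): not NE [P1→B gives 9>4]

NE set: (A,P,X)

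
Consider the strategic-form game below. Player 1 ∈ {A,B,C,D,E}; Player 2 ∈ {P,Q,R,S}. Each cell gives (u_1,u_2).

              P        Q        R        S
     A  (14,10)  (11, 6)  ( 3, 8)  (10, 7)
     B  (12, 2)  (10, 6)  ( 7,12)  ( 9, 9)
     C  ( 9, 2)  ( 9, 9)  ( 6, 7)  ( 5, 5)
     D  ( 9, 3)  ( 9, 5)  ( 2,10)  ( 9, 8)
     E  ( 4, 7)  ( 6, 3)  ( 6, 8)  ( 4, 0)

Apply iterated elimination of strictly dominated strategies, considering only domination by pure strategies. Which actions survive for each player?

P1 drop C (B beats it: P:12>9 Q:10>9 R:7>6 S:9>5)
P1 drop D (A beats it: P:14>9 Q:11>9 R:3>2 S:10>9)
P1 drop E (B beats it: P:12>4 Q:10>6 R:7>6 S:9>4)
P2 drop Q (R beats it: A:8>6 B:12>6)
P2 drop S (R beats it: A:8>7 B:12>9)
P1→{A,B} P2→{P,R}

Remaining: P1:{A,B} P2:{P,R}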